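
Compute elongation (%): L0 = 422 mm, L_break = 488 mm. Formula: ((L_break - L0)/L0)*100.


Formula: Elongation (%) = ((L_break - L0) / L0) * 100
Step 1: Extension = 488 - 422 = 66 mm
Step 2: Elongation = (66 / 422) * 100
Step 3: Elongation = 0.156398 * 100 = 15.6398% ≈ 15.6%

15.6%


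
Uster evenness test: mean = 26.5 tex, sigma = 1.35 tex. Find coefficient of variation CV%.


Formula: CV% = (standard deviation / mean) * 100
Step 1: Ratio = 1.35 / 26.5 = 0.050943
Step 2: CV% = 0.050943 * 100 = 5.0943% ≈ 5.1%

5.1%


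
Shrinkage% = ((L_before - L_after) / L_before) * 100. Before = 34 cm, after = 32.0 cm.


Formula: Shrinkage% = ((L_before - L_after) / L_before) * 100
Step 1: Shrinkage = 34 - 32.0 = 2.0 cm
Step 2: Shrinkage% = (2.0 / 34) * 100
Step 3: Shrinkage% = 0.058824 * 100 = 5.8824% ≈ 5.9%

5.9%


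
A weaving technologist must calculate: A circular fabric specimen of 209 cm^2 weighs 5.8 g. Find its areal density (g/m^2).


Formula: GSM = mass_g / area_m2
Step 1: Convert area: 209 cm^2 = 209 / 10000 = 0.0209 m^2
Step 2: GSM = 5.8 g / 0.0209 m^2 = 277.5 g/m^2

277.5 g/m^2


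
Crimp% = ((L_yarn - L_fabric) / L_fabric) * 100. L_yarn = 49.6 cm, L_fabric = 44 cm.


Formula: Crimp% = ((L_yarn - L_fabric) / L_fabric) * 100
Step 1: Extension = 49.6 - 44 = 5.6 cm
Step 2: Crimp% = (5.6 / 44) * 100
Step 3: Crimp% = 0.127273 * 100 = 12.7273% ≈ 12.7%

12.7%


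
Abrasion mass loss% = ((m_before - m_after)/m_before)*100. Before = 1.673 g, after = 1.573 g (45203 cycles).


Formula: Mass loss% = ((m_before - m_after) / m_before) * 100
Step 1: Mass loss = 1.673 - 1.573 = 0.1 g
Step 2: Ratio = 0.1 / 1.673 = 0.0597729
Step 3: Mass loss% = 0.0597729 * 100 = 5.97729% ≈ 5.98%

5.98%


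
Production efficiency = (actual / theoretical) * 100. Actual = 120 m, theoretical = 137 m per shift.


Formula: Efficiency% = (Actual output / Theoretical output) * 100
Efficiency% = (120 / 137) * 100
Efficiency% = 0.875912 * 100 = 87.5912% ≈ 87.6%

87.6%


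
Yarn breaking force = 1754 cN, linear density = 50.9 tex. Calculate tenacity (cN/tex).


Formula: Tenacity = Breaking force / Linear density
Tenacity = 1754 cN / 50.9 tex
Tenacity = 34.46 cN/tex

34.46 cN/tex


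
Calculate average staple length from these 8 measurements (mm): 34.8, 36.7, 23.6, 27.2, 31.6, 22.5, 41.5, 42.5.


Formula: Mean = sum of lengths / count
Sum = 34.8 + 36.7 + 23.6 + 27.2 + 31.6 + 22.5 + 41.5 + 42.5
Sum = 260.4 mm
Mean = 260.4 / 8 = 32.55 mm

32.55 mm


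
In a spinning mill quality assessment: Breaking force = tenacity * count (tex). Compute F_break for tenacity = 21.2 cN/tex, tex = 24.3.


Formula: Breaking force = Tenacity * Linear density
F = 21.2 cN/tex * 24.3 tex
F = 515.16 cN

515.16 cN


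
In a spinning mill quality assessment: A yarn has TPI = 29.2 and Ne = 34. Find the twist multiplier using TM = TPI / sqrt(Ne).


Formula: TM = TPI / sqrt(Ne)
Step 1: sqrt(Ne) = sqrt(34) = 5.831
Step 2: TM = 29.2 / 5.831 = 5.01

5.01 TM


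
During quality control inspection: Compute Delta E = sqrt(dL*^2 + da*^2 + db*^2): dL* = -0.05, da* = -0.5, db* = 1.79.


Formula: Delta E = sqrt(dL*^2 + da*^2 + db*^2)
Step 1: dL*^2 = (-0.05)^2 = 0.0025
Step 2: da*^2 = (-0.5)^2 = 0.25
Step 3: db*^2 = 1.79^2 = 3.2041
Step 4: Sum = 0.0025 + 0.25 + 3.2041 = 3.4566
Step 5: Delta E = sqrt(3.4566) = 1.86

1.86 Delta E


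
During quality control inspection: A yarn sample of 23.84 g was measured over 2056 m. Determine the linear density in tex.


Formula: Tex = (mass_g / length_m) * 1000
Substituting: Tex = (23.84 / 2056) * 1000
Intermediate: 23.84 / 2056 = 0.01159533 g/m
Tex = 0.01159533 * 1000 = 11.60 tex

11.60 tex


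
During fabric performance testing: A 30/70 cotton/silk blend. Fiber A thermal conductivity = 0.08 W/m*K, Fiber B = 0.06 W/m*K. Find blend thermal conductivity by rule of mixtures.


Formula: Blend property = (fraction_A * property_A) + (fraction_B * property_B)
Step 1: Contribution A = 30/100 * 0.08 W/m*K = 0.024 W/m*K
Step 2: Contribution B = 70/100 * 0.06 W/m*K = 0.042 W/m*K
Step 3: Blend thermal conductivity = 0.024 + 0.042 = 0.066 W/m*K

0.066 W/m*K


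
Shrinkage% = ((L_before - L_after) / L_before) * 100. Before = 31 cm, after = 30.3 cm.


Formula: Shrinkage% = ((L_before - L_after) / L_before) * 100
Step 1: Shrinkage = 31 - 30.3 = 0.7 cm
Step 2: Shrinkage% = (0.7 / 31) * 100
Step 3: Shrinkage% = 0.022581 * 100 = 2.2581% ≈ 2.3%

2.3%


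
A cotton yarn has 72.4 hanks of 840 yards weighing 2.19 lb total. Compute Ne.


Formula: Ne = hanks / mass_lb
Substituting: Ne = 72.4 / 2.19
Ne = 33.1

33.1 Ne


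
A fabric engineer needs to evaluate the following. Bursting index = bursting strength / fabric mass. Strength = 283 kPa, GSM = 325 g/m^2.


Formula: Bursting Index = Bursting Strength / Fabric GSM
BI = 283 kPa / 325 g/m^2
BI = 0.871 kPa/(g/m^2)

0.871 kPa/(g/m^2)


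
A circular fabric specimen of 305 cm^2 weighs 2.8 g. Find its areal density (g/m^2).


Formula: GSM = mass_g / area_m2
Step 1: Convert area: 305 cm^2 = 305 / 10000 = 0.0305 m^2
Step 2: GSM = 2.8 g / 0.0305 m^2 = 91.8 g/m^2

91.8 g/m^2


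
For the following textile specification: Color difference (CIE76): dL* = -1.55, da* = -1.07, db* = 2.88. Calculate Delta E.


Formula: Delta E = sqrt(dL*^2 + da*^2 + db*^2)
Step 1: dL*^2 = (-1.55)^2 = 2.4025
Step 2: da*^2 = (-1.07)^2 = 1.1449
Step 3: db*^2 = 2.88^2 = 8.2944
Step 4: Sum = 2.4025 + 1.1449 + 8.2944 = 11.8418
Step 5: Delta E = sqrt(11.8418) = 3.44

3.44 Delta E


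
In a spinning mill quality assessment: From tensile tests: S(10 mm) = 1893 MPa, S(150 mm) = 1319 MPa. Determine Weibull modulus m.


Formula: m = ln(L1/L2) / ln(S2/S1)
Step 1: ln(L1/L2) = ln(10/150) = -2.70805
Step 2: S2/S1 = 1319/1893 = 0.69678
Step 3: ln(S2/S1) = ln(0.69678) = -0.36129
Step 4: m = -2.70805 / -0.36129 = 7.50

7.50 (Weibull m)


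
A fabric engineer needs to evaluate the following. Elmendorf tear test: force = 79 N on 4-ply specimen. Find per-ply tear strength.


Formula: Per-ply strength = Total force / Number of plies
Per-ply = 79 N / 4
Per-ply = 19.75 N

19.75 N


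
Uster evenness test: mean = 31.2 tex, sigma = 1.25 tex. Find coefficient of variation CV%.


Formula: CV% = (standard deviation / mean) * 100
Step 1: Ratio = 1.25 / 31.2 = 0.040064
Step 2: CV% = 0.040064 * 100 = 4.0064% ≈ 4.0%

4.0%


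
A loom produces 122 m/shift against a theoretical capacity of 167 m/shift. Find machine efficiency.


Formula: Efficiency% = (Actual output / Theoretical output) * 100
Efficiency% = (122 / 167) * 100
Efficiency% = 0.730539 * 100 = 73.0539% ≈ 73.1%

73.1%


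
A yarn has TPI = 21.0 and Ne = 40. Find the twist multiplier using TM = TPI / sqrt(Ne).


Formula: TM = TPI / sqrt(Ne)
Step 1: sqrt(Ne) = sqrt(40) = 6.3246
Step 2: TM = 21.0 / 6.3246 = 3.32

3.32 TM


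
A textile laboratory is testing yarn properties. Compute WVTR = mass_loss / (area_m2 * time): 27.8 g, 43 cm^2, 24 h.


Formula: WVTR = mass_loss / (area * time)
Step 1: Convert area: 43 cm^2 = 0.0043 m^2
Step 2: WVTR = 27.8 g / (0.0043 m^2 * 24 h)
Step 3: WVTR = 27.8 / 0.1032 = 269.4 g/m^2/h

269.4 g/m^2/h


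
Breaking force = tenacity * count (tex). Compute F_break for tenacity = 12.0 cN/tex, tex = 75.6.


Formula: Breaking force = Tenacity * Linear density
F = 12.0 cN/tex * 75.6 tex
F = 907.20 cN

907.20 cN


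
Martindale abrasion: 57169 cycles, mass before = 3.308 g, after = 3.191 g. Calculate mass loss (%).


Formula: Mass loss% = ((m_before - m_after) / m_before) * 100
Step 1: Mass loss = 3.308 - 3.191 = 0.117 g
Step 2: Ratio = 0.117 / 3.308 = 0.0353688
Step 3: Mass loss% = 0.0353688 * 100 = 3.53688% ≈ 3.54%

3.54%


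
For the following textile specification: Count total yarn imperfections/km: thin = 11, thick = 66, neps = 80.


Formula: Total = thin places + thick places + neps
Total = 11 + 66 + 80
Total = 157 imperfections/km

157 imperfections/km


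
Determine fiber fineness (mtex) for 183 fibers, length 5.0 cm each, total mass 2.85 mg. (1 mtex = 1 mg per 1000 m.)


Formula: fineness (mtex) = mass (mg) / total length (km) = (mass_mg / total_length_m) * 1000
Step 1: Convert fiber length: 5.0 cm = 0.05 m
Step 2: Total fiber length = 183 * 0.05 = 9.15 m
Step 3: Linear density = 2.85 mg / 9.15 m = 0.3115 mg/m
Step 4: fineness = 0.3115 * 1000 = 311.5 mtex

311.5 mtex


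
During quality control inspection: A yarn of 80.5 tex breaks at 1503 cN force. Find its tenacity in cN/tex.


Formula: Tenacity = Breaking force / Linear density
Tenacity = 1503 cN / 80.5 tex
Tenacity = 18.67 cN/tex

18.67 cN/tex


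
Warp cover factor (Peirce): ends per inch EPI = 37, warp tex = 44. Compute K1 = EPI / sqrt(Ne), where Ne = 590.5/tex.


Formula: K1 = EPI / sqrt(Ne), with Ne = 590.5 / tex_warp
Step 1: Ne = 590.5 / 44 = 13.42
Step 2: sqrt(Ne) = sqrt(13.42) = 3.6633
Step 3: K1 = 37 / 3.6633 = 10.1

10.1


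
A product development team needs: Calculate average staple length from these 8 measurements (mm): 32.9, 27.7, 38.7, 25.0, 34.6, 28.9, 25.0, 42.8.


Formula: Mean = sum of lengths / count
Sum = 32.9 + 27.7 + 38.7 + 25.0 + 34.6 + 28.9 + 25.0 + 42.8
Sum = 255.6 mm
Mean = 255.6 / 8 = 31.95 mm

31.95 mm


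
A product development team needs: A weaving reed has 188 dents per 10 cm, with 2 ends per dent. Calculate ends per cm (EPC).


Formula: EPC = (dents per 10 cm * ends per dent) / 10
Step 1: Total ends per 10 cm = 188 * 2 = 376
Step 2: EPC = 376 / 10 = 37.6 ends/cm

37.6 ends/cm


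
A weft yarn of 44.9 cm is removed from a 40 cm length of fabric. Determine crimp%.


Formula: Crimp% = ((L_yarn - L_fabric) / L_fabric) * 100
Step 1: Extension = 44.9 - 40 = 4.9 cm
Step 2: Crimp% = (4.9 / 40) * 100
Step 3: Crimp% = 0.1225 * 100 = 12.25% ≈ 12.3%

12.3%


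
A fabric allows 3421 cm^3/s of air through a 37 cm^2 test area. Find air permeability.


Formula: Air Permeability = Airflow / Test Area
AP = 3421 cm^3/s / 37 cm^2
AP = 92.5 cm^3/s/cm^2

92.5 cm^3/s/cm^2


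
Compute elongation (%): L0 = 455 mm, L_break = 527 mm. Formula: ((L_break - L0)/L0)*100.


Formula: Elongation (%) = ((L_break - L0) / L0) * 100
Step 1: Extension = 527 - 455 = 72 mm
Step 2: Elongation = (72 / 455) * 100
Step 3: Elongation = 0.158242 * 100 = 15.8242% ≈ 15.8%

15.8%


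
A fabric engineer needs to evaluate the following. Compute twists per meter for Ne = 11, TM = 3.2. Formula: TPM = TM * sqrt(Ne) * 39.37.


Formula: TPM = TM * sqrt(Ne) * 39.37
Step 1: sqrt(Ne) = sqrt(11) = 3.3166
Step 2: TM * sqrt(Ne) = 3.2 * 3.3166 = 10.6131
Step 3: TPM = 10.6131 * 39.37 = 418 twists/m

418 twists/m


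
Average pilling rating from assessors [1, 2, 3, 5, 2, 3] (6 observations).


Formula: Mean = sum / count
Sum = 1 + 2 + 3 + 5 + 2 + 3 = 16
Mean = 16 / 6 = 2.7

2.7


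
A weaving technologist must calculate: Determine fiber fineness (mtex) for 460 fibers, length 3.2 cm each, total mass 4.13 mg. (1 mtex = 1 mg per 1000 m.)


Formula: fineness (mtex) = mass (mg) / total length (km) = (mass_mg / total_length_m) * 1000
Step 1: Convert fiber length: 3.2 cm = 0.032 m
Step 2: Total fiber length = 460 * 0.032 = 14.72 m
Step 3: Linear density = 4.13 mg / 14.72 m = 0.2806 mg/m
Step 4: fineness = 0.2806 * 1000 = 280.6 mtex

280.6 mtex


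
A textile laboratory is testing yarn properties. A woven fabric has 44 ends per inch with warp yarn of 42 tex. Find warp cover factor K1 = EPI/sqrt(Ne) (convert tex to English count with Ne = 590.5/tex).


Formula: K1 = EPI / sqrt(Ne), with Ne = 590.5 / tex_warp
Step 1: Ne = 590.5 / 42 = 14.06
Step 2: sqrt(Ne) = sqrt(14.06) = 3.7497
Step 3: K1 = 44 / 3.7497 = 11.7

11.7


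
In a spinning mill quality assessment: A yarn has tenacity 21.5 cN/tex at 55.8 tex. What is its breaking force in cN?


Formula: Breaking force = Tenacity * Linear density
F = 21.5 cN/tex * 55.8 tex
F = 1199.70 cN

1199.70 cN


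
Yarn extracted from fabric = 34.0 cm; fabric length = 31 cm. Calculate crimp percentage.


Formula: Crimp% = ((L_yarn - L_fabric) / L_fabric) * 100
Step 1: Extension = 34.0 - 31 = 3.0 cm
Step 2: Crimp% = (3.0 / 31) * 100
Step 3: Crimp% = 0.096774 * 100 = 9.6774% ≈ 9.7%

9.7%


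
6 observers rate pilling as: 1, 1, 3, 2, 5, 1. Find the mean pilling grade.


Formula: Mean = sum / count
Sum = 1 + 1 + 3 + 2 + 5 + 1 = 13
Mean = 13 / 6 = 2.2

2.2


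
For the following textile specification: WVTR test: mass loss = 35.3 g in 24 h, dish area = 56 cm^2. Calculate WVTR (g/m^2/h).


Formula: WVTR = mass_loss / (area * time)
Step 1: Convert area: 56 cm^2 = 0.0056 m^2
Step 2: WVTR = 35.3 g / (0.0056 m^2 * 24 h)
Step 3: WVTR = 35.3 / 0.1344 = 262.6 g/m^2/h

262.6 g/m^2/h


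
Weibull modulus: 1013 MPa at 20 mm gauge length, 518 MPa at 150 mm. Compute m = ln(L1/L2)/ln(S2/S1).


Formula: m = ln(L1/L2) / ln(S2/S1)
Step 1: ln(L1/L2) = ln(20/150) = -2.01490
Step 2: S2/S1 = 518/1013 = 0.51135
Step 3: ln(S2/S1) = ln(0.51135) = -0.67070
Step 4: m = -2.01490 / -0.67070 = 3.00

3.00 (Weibull m)


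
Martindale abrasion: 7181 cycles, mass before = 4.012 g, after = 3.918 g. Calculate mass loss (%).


Formula: Mass loss% = ((m_before - m_after) / m_before) * 100
Step 1: Mass loss = 4.012 - 3.918 = 0.094 g
Step 2: Ratio = 0.094 / 4.012 = 0.0234297
Step 3: Mass loss% = 0.0234297 * 100 = 2.34297% ≈ 2.34%

2.34%


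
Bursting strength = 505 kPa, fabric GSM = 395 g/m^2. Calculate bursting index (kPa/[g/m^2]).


Formula: Bursting Index = Bursting Strength / Fabric GSM
BI = 505 kPa / 395 g/m^2
BI = 1.278 kPa/(g/m^2)

1.278 kPa/(g/m^2)


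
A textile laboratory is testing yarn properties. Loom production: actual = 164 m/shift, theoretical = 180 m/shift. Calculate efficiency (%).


Formula: Efficiency% = (Actual output / Theoretical output) * 100
Efficiency% = (164 / 180) * 100
Efficiency% = 0.911111 * 100 = 91.1111% ≈ 91.1%

91.1%


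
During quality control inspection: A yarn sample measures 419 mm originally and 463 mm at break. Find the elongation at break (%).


Formula: Elongation (%) = ((L_break - L0) / L0) * 100
Step 1: Extension = 463 - 419 = 44 mm
Step 2: Elongation = (44 / 419) * 100
Step 3: Elongation = 0.105012 * 100 = 10.5012% ≈ 10.5%

10.5%


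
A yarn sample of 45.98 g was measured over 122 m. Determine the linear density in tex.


Formula: Tex = (mass_g / length_m) * 1000
Substituting: Tex = (45.98 / 122) * 1000
Intermediate: 45.98 / 122 = 0.37688525 g/m
Tex = 0.37688525 * 1000 = 376.89 tex

376.89 tex


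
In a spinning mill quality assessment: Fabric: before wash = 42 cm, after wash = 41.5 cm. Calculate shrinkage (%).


Formula: Shrinkage% = ((L_before - L_after) / L_before) * 100
Step 1: Shrinkage = 42 - 41.5 = 0.5 cm
Step 2: Shrinkage% = (0.5 / 42) * 100
Step 3: Shrinkage% = 0.011905 * 100 = 1.1905% ≈ 1.2%

1.2%


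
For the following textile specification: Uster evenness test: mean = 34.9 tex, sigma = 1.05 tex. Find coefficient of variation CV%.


Formula: CV% = (standard deviation / mean) * 100
Step 1: Ratio = 1.05 / 34.9 = 0.030086
Step 2: CV% = 0.030086 * 100 = 3.0086% ≈ 3.0%

3.0%


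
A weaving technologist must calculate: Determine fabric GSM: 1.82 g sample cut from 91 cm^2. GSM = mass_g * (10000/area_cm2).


Formula: GSM = mass_g / area_m2
Step 1: Convert area: 91 cm^2 = 91 / 10000 = 0.0091 m^2
Step 2: GSM = 1.82 g / 0.0091 m^2 = 200.0 g/m^2

200.0 g/m^2


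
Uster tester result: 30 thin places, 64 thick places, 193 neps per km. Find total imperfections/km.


Formula: Total = thin places + thick places + neps
Total = 30 + 64 + 193
Total = 287 imperfections/km

287 imperfections/km


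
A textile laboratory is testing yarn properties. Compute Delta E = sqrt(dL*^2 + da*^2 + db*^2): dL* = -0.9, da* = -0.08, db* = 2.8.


Formula: Delta E = sqrt(dL*^2 + da*^2 + db*^2)
Step 1: dL*^2 = (-0.9)^2 = 0.81
Step 2: da*^2 = (-0.08)^2 = 0.0064
Step 3: db*^2 = 2.8^2 = 7.84
Step 4: Sum = 0.81 + 0.0064 + 7.84 = 8.6564
Step 5: Delta E = sqrt(8.6564) = 2.94

2.94 Delta E


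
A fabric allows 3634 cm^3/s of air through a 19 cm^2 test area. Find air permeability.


Formula: Air Permeability = Airflow / Test Area
AP = 3634 cm^3/s / 19 cm^2
AP = 191.3 cm^3/s/cm^2

191.3 cm^3/s/cm^2


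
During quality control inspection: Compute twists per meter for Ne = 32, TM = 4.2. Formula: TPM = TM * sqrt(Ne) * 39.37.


Formula: TPM = TM * sqrt(Ne) * 39.37
Step 1: sqrt(Ne) = sqrt(32) = 5.6569
Step 2: TM * sqrt(Ne) = 4.2 * 5.6569 = 23.759
Step 3: TPM = 23.759 * 39.37 = 935 twists/m

935 twists/m


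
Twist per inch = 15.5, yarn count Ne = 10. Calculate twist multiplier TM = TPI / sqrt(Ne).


Formula: TM = TPI / sqrt(Ne)
Step 1: sqrt(Ne) = sqrt(10) = 3.1623
Step 2: TM = 15.5 / 3.1623 = 4.90

4.90 TM


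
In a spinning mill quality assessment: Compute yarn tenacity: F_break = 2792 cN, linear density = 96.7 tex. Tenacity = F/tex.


Formula: Tenacity = Breaking force / Linear density
Tenacity = 2792 cN / 96.7 tex
Tenacity = 28.87 cN/tex

28.87 cN/tex


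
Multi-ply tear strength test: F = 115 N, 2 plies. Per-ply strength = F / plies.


Formula: Per-ply strength = Total force / Number of plies
Per-ply = 115 N / 2
Per-ply = 57.5 N

57.5 N


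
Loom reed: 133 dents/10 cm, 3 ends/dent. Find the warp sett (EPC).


Formula: EPC = (dents per 10 cm * ends per dent) / 10
Step 1: Total ends per 10 cm = 133 * 3 = 399
Step 2: EPC = 399 / 10 = 39.9 ends/cm

39.9 ends/cm


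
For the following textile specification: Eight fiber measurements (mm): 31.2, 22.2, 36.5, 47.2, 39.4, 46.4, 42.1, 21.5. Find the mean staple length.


Formula: Mean = sum of lengths / count
Sum = 31.2 + 22.2 + 36.5 + 47.2 + 39.4 + 46.4 + 42.1 + 21.5
Sum = 286.5 mm
Mean = 286.5 / 8 = 35.81 mm

35.81 mm


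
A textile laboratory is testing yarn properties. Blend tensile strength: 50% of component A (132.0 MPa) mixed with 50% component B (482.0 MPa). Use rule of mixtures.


Formula: Blend property = (fraction_A * property_A) + (fraction_B * property_B)
Step 1: Contribution A = 50/100 * 132.0 MPa = 66.0 MPa
Step 2: Contribution B = 50/100 * 482.0 MPa = 241.0 MPa
Step 3: Blend tensile strength = 66.0 + 241.0 = 307.0 MPa

307.0 MPa


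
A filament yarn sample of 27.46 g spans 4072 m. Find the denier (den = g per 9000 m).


Formula: den = (mass_g / length_m) * 9000
Substituting: den = (27.46 / 4072) * 9000
Intermediate: 27.46 / 4072 = 0.00674361 g/m
den = 0.00674361 * 9000 = 60.7 denier

60.7 denier


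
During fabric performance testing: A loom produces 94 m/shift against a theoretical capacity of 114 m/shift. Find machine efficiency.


Formula: Efficiency% = (Actual output / Theoretical output) * 100
Efficiency% = (94 / 114) * 100
Efficiency% = 0.824561 * 100 = 82.4561% ≈ 82.5%

82.5%


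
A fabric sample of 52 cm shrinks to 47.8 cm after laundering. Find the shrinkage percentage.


Formula: Shrinkage% = ((L_before - L_after) / L_before) * 100
Step 1: Shrinkage = 52 - 47.8 = 4.2 cm
Step 2: Shrinkage% = (4.2 / 52) * 100
Step 3: Shrinkage% = 0.080769 * 100 = 8.0769% ≈ 8.1%

8.1%


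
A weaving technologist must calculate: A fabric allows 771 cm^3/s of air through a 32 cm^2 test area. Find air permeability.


Formula: Air Permeability = Airflow / Test Area
AP = 771 cm^3/s / 32 cm^2
AP = 24.1 cm^3/s/cm^2

24.1 cm^3/s/cm^2


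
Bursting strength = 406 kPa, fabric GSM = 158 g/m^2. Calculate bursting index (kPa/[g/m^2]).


Formula: Bursting Index = Bursting Strength / Fabric GSM
BI = 406 kPa / 158 g/m^2
BI = 2.570 kPa/(g/m^2)

2.570 kPa/(g/m^2)


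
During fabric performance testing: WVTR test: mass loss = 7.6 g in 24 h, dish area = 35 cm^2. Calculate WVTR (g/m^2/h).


Formula: WVTR = mass_loss / (area * time)
Step 1: Convert area: 35 cm^2 = 0.0035 m^2
Step 2: WVTR = 7.6 g / (0.0035 m^2 * 24 h)
Step 3: WVTR = 7.6 / 0.084 = 90.5 g/m^2/h

90.5 g/m^2/h


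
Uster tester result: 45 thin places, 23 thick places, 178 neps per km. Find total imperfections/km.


Formula: Total = thin places + thick places + neps
Total = 45 + 23 + 178
Total = 246 imperfections/km

246 imperfections/km


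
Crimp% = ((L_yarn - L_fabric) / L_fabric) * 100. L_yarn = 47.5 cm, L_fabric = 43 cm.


Formula: Crimp% = ((L_yarn - L_fabric) / L_fabric) * 100
Step 1: Extension = 47.5 - 43 = 4.5 cm
Step 2: Crimp% = (4.5 / 43) * 100
Step 3: Crimp% = 0.104651 * 100 = 10.4651% ≈ 10.5%

10.5%


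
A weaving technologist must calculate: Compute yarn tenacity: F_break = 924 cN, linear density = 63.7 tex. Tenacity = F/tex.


Formula: Tenacity = Breaking force / Linear density
Tenacity = 924 cN / 63.7 tex
Tenacity = 14.51 cN/tex

14.51 cN/tex


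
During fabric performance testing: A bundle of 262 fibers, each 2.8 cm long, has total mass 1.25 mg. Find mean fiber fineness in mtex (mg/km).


Formula: fineness (mtex) = mass (mg) / total length (km) = (mass_mg / total_length_m) * 1000
Step 1: Convert fiber length: 2.8 cm = 0.028 m
Step 2: Total fiber length = 262 * 0.028 = 7.336 m
Step 3: Linear density = 1.25 mg / 7.336 m = 0.1704 mg/m
Step 4: fineness = 0.1704 * 1000 = 170.4 mtex

170.4 mtex


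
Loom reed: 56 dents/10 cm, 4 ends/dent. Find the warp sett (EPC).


Formula: EPC = (dents per 10 cm * ends per dent) / 10
Step 1: Total ends per 10 cm = 56 * 4 = 224
Step 2: EPC = 224 / 10 = 22.4 ends/cm

22.4 ends/cm


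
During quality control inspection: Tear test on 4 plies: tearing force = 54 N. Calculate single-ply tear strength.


Formula: Per-ply strength = Total force / Number of plies
Per-ply = 54 N / 4
Per-ply = 13.5 N

13.5 N


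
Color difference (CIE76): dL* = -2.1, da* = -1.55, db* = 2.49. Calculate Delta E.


Formula: Delta E = sqrt(dL*^2 + da*^2 + db*^2)
Step 1: dL*^2 = (-2.1)^2 = 4.41
Step 2: da*^2 = (-1.55)^2 = 2.4025
Step 3: db*^2 = 2.49^2 = 6.2001
Step 4: Sum = 4.41 + 2.4025 + 6.2001 = 13.0126
Step 5: Delta E = sqrt(13.0126) = 3.61

3.61 Delta E


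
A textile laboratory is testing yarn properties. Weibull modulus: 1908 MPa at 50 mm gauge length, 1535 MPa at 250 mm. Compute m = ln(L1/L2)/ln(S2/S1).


Formula: m = ln(L1/L2) / ln(S2/S1)
Step 1: ln(L1/L2) = ln(50/250) = -1.60944
Step 2: S2/S1 = 1535/1908 = 0.80451
Step 3: ln(S2/S1) = ln(0.80451) = -0.21752
Step 4: m = -1.60944 / -0.21752 = 7.40

7.40 (Weibull m)


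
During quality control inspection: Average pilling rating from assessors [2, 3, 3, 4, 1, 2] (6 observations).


Formula: Mean = sum / count
Sum = 2 + 3 + 3 + 4 + 1 + 2 = 15
Mean = 15 / 6 = 2.5

2.5


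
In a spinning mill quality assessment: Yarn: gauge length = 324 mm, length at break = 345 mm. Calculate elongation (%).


Formula: Elongation (%) = ((L_break - L0) / L0) * 100
Step 1: Extension = 345 - 324 = 21 mm
Step 2: Elongation = (21 / 324) * 100
Step 3: Elongation = 0.064815 * 100 = 6.4815% ≈ 6.5%

6.5%


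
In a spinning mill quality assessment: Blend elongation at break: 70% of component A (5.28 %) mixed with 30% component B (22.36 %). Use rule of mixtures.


Formula: Blend property = (fraction_A * property_A) + (fraction_B * property_B)
Step 1: Contribution A = 70/100 * 5.28 % = 3.696 %
Step 2: Contribution B = 30/100 * 22.36 % = 6.708 %
Step 3: Blend elongation at break = 3.696 + 6.708 = 10.404 %

10.404 %


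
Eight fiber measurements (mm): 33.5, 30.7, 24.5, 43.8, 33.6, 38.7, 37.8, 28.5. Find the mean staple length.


Formula: Mean = sum of lengths / count
Sum = 33.5 + 30.7 + 24.5 + 43.8 + 33.6 + 38.7 + 37.8 + 28.5
Sum = 271.1 mm
Mean = 271.1 / 8 = 33.89 mm

33.89 mm


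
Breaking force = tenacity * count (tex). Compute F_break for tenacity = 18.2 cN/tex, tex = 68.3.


Formula: Breaking force = Tenacity * Linear density
F = 18.2 cN/tex * 68.3 tex
F = 1243.06 cN

1243.06 cN


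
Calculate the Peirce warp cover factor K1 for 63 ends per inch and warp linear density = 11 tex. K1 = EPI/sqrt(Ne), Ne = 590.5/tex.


Formula: K1 = EPI / sqrt(Ne), with Ne = 590.5 / tex_warp
Step 1: Ne = 590.5 / 11 = 53.682
Step 2: sqrt(Ne) = sqrt(53.682) = 7.3268
Step 3: K1 = 63 / 7.3268 = 8.6

8.6


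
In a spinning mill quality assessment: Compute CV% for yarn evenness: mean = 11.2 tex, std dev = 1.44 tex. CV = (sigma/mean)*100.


Formula: CV% = (standard deviation / mean) * 100
Step 1: Ratio = 1.44 / 11.2 = 0.128571
Step 2: CV% = 0.128571 * 100 = 12.8571% ≈ 12.9%

12.9%


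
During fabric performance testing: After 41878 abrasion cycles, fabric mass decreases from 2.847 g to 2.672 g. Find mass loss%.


Formula: Mass loss% = ((m_before - m_after) / m_before) * 100
Step 1: Mass loss = 2.847 - 2.672 = 0.175 g
Step 2: Ratio = 0.175 / 2.847 = 0.0614682
Step 3: Mass loss% = 0.0614682 * 100 = 6.14682% ≈ 6.15%

6.15%


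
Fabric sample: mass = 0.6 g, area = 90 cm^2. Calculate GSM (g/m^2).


Formula: GSM = mass_g / area_m2
Step 1: Convert area: 90 cm^2 = 90 / 10000 = 0.009 m^2
Step 2: GSM = 0.6 g / 0.009 m^2 = 66.7 g/m^2

66.7 g/m^2


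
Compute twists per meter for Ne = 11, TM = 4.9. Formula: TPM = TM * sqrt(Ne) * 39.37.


Formula: TPM = TM * sqrt(Ne) * 39.37
Step 1: sqrt(Ne) = sqrt(11) = 3.3166
Step 2: TM * sqrt(Ne) = 4.9 * 3.3166 = 16.2513
Step 3: TPM = 16.2513 * 39.37 = 640 twists/m

640 twists/m


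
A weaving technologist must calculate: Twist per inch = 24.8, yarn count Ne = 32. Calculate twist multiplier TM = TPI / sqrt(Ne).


Formula: TM = TPI / sqrt(Ne)
Step 1: sqrt(Ne) = sqrt(32) = 5.6569
Step 2: TM = 24.8 / 5.6569 = 4.38

4.38 TM


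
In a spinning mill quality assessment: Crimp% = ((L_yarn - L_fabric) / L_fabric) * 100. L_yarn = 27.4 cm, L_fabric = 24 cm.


Formula: Crimp% = ((L_yarn - L_fabric) / L_fabric) * 100
Step 1: Extension = 27.4 - 24 = 3.4 cm
Step 2: Crimp% = (3.4 / 24) * 100
Step 3: Crimp% = 0.141667 * 100 = 14.1667% ≈ 14.2%

14.2%


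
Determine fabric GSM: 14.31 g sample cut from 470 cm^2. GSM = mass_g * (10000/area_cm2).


Formula: GSM = mass_g / area_m2
Step 1: Convert area: 470 cm^2 = 470 / 10000 = 0.047 m^2
Step 2: GSM = 14.31 g / 0.047 m^2 = 304.5 g/m^2

304.5 g/m^2


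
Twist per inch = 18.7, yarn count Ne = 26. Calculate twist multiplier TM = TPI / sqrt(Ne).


Formula: TM = TPI / sqrt(Ne)
Step 1: sqrt(Ne) = sqrt(26) = 5.099
Step 2: TM = 18.7 / 5.099 = 3.67

3.67 TM


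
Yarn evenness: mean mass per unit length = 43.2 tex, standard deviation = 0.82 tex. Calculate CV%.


Formula: CV% = (standard deviation / mean) * 100
Step 1: Ratio = 0.82 / 43.2 = 0.018981
Step 2: CV% = 0.018981 * 100 = 1.8981% ≈ 1.9%

1.9%


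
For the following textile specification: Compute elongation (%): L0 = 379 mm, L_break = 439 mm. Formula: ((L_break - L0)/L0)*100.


Formula: Elongation (%) = ((L_break - L0) / L0) * 100
Step 1: Extension = 439 - 379 = 60 mm
Step 2: Elongation = (60 / 379) * 100
Step 3: Elongation = 0.158311 * 100 = 15.8311% ≈ 15.8%

15.8%


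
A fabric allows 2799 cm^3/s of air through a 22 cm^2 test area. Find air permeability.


Formula: Air Permeability = Airflow / Test Area
AP = 2799 cm^3/s / 22 cm^2
AP = 127.2 cm^3/s/cm^2

127.2 cm^3/s/cm^2


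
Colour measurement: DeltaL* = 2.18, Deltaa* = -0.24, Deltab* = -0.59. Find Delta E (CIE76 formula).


Formula: Delta E = sqrt(dL*^2 + da*^2 + db*^2)
Step 1: dL*^2 = 2.18^2 = 4.7524
Step 2: da*^2 = (-0.24)^2 = 0.0576
Step 3: db*^2 = (-0.59)^2 = 0.3481
Step 4: Sum = 4.7524 + 0.0576 + 0.3481 = 5.1581
Step 5: Delta E = sqrt(5.1581) = 2.27

2.27 Delta E


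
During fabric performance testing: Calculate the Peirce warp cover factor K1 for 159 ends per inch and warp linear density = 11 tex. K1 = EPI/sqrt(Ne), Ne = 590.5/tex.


Formula: K1 = EPI / sqrt(Ne), with Ne = 590.5 / tex_warp
Step 1: Ne = 590.5 / 11 = 53.682
Step 2: sqrt(Ne) = sqrt(53.682) = 7.3268
Step 3: K1 = 159 / 7.3268 = 21.7

21.7


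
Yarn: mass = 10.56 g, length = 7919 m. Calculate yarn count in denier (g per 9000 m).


Formula: den = (mass_g / length_m) * 9000
Substituting: den = (10.56 / 7919) * 9000
Intermediate: 10.56 / 7919 = 0.0013335 g/m
den = 0.0013335 * 9000 = 12.0 denier

12.0 denier


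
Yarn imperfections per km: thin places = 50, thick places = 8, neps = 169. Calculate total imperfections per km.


Formula: Total = thin places + thick places + neps
Total = 50 + 8 + 169
Total = 227 imperfections/km

227 imperfections/km


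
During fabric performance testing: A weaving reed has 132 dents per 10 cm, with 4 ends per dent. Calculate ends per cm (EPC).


Formula: EPC = (dents per 10 cm * ends per dent) / 10
Step 1: Total ends per 10 cm = 132 * 4 = 528
Step 2: EPC = 528 / 10 = 52.8 ends/cm

52.8 ends/cm


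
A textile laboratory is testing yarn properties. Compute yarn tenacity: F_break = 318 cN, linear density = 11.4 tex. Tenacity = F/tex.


Formula: Tenacity = Breaking force / Linear density
Tenacity = 318 cN / 11.4 tex
Tenacity = 27.89 cN/tex

27.89 cN/tex


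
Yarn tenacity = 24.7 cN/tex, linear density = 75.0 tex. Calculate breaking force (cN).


Formula: Breaking force = Tenacity * Linear density
F = 24.7 cN/tex * 75.0 tex
F = 1852.50 cN

1852.50 cN


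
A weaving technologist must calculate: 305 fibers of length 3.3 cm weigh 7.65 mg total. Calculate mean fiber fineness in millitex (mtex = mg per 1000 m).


Formula: fineness (mtex) = mass (mg) / total length (km) = (mass_mg / total_length_m) * 1000
Step 1: Convert fiber length: 3.3 cm = 0.033 m
Step 2: Total fiber length = 305 * 0.033 = 10.065 m
Step 3: Linear density = 7.65 mg / 10.065 m = 0.7601 mg/m
Step 4: fineness = 0.7601 * 1000 = 760.1 mtex

760.1 mtex


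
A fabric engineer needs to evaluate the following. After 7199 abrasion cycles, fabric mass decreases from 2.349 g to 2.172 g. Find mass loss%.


Formula: Mass loss% = ((m_before - m_after) / m_before) * 100
Step 1: Mass loss = 2.349 - 2.172 = 0.177 g
Step 2: Ratio = 0.177 / 2.349 = 0.0753512
Step 3: Mass loss% = 0.0753512 * 100 = 7.53512% ≈ 7.54%

7.54%


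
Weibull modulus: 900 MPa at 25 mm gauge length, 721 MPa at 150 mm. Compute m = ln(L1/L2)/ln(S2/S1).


Formula: m = ln(L1/L2) / ln(S2/S1)
Step 1: ln(L1/L2) = ln(25/150) = -1.79176
Step 2: S2/S1 = 721/900 = 0.80111
Step 3: ln(S2/S1) = ln(0.80111) = -0.22176
Step 4: m = -1.79176 / -0.22176 = 8.08

8.08 (Weibull m)


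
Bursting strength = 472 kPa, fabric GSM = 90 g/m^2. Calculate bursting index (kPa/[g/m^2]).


Formula: Bursting Index = Bursting Strength / Fabric GSM
BI = 472 kPa / 90 g/m^2
BI = 5.244 kPa/(g/m^2)

5.244 kPa/(g/m^2)


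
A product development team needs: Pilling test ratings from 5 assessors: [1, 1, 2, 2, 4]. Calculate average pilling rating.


Formula: Mean = sum / count
Sum = 1 + 1 + 2 + 2 + 4 = 10
Mean = 10 / 5 = 2.0

2.0


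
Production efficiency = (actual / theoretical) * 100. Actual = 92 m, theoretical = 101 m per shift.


Formula: Efficiency% = (Actual output / Theoretical output) * 100
Efficiency% = (92 / 101) * 100
Efficiency% = 0.910891 * 100 = 91.0891% ≈ 91.1%

91.1%


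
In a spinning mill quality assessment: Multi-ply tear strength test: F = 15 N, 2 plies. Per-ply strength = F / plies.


Formula: Per-ply strength = Total force / Number of plies
Per-ply = 15 N / 2
Per-ply = 7.5 N

7.5 N


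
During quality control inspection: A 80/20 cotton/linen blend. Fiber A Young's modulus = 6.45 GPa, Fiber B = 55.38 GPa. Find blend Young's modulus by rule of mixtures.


Formula: Blend property = (fraction_A * property_A) + (fraction_B * property_B)
Step 1: Contribution A = 80/100 * 6.45 GPa = 5.16 GPa
Step 2: Contribution B = 20/100 * 55.38 GPa = 11.076 GPa
Step 3: Blend Young's modulus = 5.16 + 11.076 = 16.236 GPa

16.236 GPa


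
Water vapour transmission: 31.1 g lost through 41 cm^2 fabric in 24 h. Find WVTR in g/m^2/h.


Formula: WVTR = mass_loss / (area * time)
Step 1: Convert area: 41 cm^2 = 0.0041 m^2
Step 2: WVTR = 31.1 g / (0.0041 m^2 * 24 h)
Step 3: WVTR = 31.1 / 0.0984 = 316.1 g/m^2/h

316.1 g/m^2/h


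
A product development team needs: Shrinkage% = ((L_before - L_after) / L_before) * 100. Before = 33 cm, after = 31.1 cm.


Formula: Shrinkage% = ((L_before - L_after) / L_before) * 100
Step 1: Shrinkage = 33 - 31.1 = 1.9 cm
Step 2: Shrinkage% = (1.9 / 33) * 100
Step 3: Shrinkage% = 0.057576 * 100 = 5.7576% ≈ 5.8%

5.8%


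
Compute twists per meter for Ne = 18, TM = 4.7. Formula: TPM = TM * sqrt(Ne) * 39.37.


Formula: TPM = TM * sqrt(Ne) * 39.37
Step 1: sqrt(Ne) = sqrt(18) = 4.2426
Step 2: TM * sqrt(Ne) = 4.7 * 4.2426 = 19.9402
Step 3: TPM = 19.9402 * 39.37 = 785 twists/m

785 twists/m


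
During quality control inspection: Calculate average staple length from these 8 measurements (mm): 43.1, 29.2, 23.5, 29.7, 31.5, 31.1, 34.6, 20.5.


Formula: Mean = sum of lengths / count
Sum = 43.1 + 29.2 + 23.5 + 29.7 + 31.5 + 31.1 + 34.6 + 20.5
Sum = 243.2 mm
Mean = 243.2 / 8 = 30.40 mm

30.40 mm


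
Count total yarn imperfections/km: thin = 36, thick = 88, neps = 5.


Formula: Total = thin places + thick places + neps
Total = 36 + 88 + 5
Total = 129 imperfections/km

129 imperfections/km


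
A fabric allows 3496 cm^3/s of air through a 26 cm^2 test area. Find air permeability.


Formula: Air Permeability = Airflow / Test Area
AP = 3496 cm^3/s / 26 cm^2
AP = 134.5 cm^3/s/cm^2

134.5 cm^3/s/cm^2


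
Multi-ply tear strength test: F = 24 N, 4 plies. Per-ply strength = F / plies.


Formula: Per-ply strength = Total force / Number of plies
Per-ply = 24 N / 4
Per-ply = 6 N

6 N


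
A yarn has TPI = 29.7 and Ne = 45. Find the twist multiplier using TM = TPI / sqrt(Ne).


Formula: TM = TPI / sqrt(Ne)
Step 1: sqrt(Ne) = sqrt(45) = 6.7082
Step 2: TM = 29.7 / 6.7082 = 4.43

4.43 TM


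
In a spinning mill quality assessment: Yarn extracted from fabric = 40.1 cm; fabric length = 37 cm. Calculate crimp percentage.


Formula: Crimp% = ((L_yarn - L_fabric) / L_fabric) * 100
Step 1: Extension = 40.1 - 37 = 3.1 cm
Step 2: Crimp% = (3.1 / 37) * 100
Step 3: Crimp% = 0.083784 * 100 = 8.3784% ≈ 8.4%

8.4%


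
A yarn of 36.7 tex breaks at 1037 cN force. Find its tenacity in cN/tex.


Formula: Tenacity = Breaking force / Linear density
Tenacity = 1037 cN / 36.7 tex
Tenacity = 28.26 cN/tex

28.26 cN/tex


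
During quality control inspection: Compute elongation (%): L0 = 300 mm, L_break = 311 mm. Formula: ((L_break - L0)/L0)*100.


Formula: Elongation (%) = ((L_break - L0) / L0) * 100
Step 1: Extension = 311 - 300 = 11 mm
Step 2: Elongation = (11 / 300) * 100
Step 3: Elongation = 0.036667 * 100 = 3.6667% ≈ 3.7%

3.7%


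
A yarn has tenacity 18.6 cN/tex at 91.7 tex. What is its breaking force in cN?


Formula: Breaking force = Tenacity * Linear density
F = 18.6 cN/tex * 91.7 tex
F = 1705.62 cN

1705.62 cN


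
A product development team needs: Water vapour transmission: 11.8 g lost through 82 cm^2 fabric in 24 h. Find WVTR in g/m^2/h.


Formula: WVTR = mass_loss / (area * time)
Step 1: Convert area: 82 cm^2 = 0.0082 m^2
Step 2: WVTR = 11.8 g / (0.0082 m^2 * 24 h)
Step 3: WVTR = 11.8 / 0.1968 = 60.0 g/m^2/h

60.0 g/m^2/h


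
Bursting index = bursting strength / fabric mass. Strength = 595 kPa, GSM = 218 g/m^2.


Formula: Bursting Index = Bursting Strength / Fabric GSM
BI = 595 kPa / 218 g/m^2
BI = 2.729 kPa/(g/m^2)

2.729 kPa/(g/m^2)


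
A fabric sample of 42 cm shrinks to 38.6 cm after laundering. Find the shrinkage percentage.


Formula: Shrinkage% = ((L_before - L_after) / L_before) * 100
Step 1: Shrinkage = 42 - 38.6 = 3.4 cm
Step 2: Shrinkage% = (3.4 / 42) * 100
Step 3: Shrinkage% = 0.080952 * 100 = 8.0952% ≈ 8.1%

8.1%


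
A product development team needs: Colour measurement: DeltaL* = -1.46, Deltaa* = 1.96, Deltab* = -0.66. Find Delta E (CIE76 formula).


Formula: Delta E = sqrt(dL*^2 + da*^2 + db*^2)
Step 1: dL*^2 = (-1.46)^2 = 2.1316
Step 2: da*^2 = 1.96^2 = 3.8416
Step 3: db*^2 = (-0.66)^2 = 0.4356
Step 4: Sum = 2.1316 + 3.8416 + 0.4356 = 6.4088
Step 5: Delta E = sqrt(6.4088) = 2.53

2.53 Delta E


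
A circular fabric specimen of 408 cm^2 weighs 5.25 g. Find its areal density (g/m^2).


Formula: GSM = mass_g / area_m2
Step 1: Convert area: 408 cm^2 = 408 / 10000 = 0.0408 m^2
Step 2: GSM = 5.25 g / 0.0408 m^2 = 128.7 g/m^2

128.7 g/m^2


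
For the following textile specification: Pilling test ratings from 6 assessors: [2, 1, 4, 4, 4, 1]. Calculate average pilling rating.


Formula: Mean = sum / count
Sum = 2 + 1 + 4 + 4 + 4 + 1 = 16
Mean = 16 / 6 = 2.7

2.7


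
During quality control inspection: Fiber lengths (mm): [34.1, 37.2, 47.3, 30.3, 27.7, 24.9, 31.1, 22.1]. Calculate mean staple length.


Formula: Mean = sum of lengths / count
Sum = 34.1 + 37.2 + 47.3 + 30.3 + 27.7 + 24.9 + 31.1 + 22.1
Sum = 254.7 mm
Mean = 254.7 / 8 = 31.84 mm

31.84 mm


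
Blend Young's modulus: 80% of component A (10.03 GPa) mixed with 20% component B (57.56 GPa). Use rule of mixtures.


Formula: Blend property = (fraction_A * property_A) + (fraction_B * property_B)
Step 1: Contribution A = 80/100 * 10.03 GPa = 8.024 GPa
Step 2: Contribution B = 20/100 * 57.56 GPa = 11.512 GPa
Step 3: Blend Young's modulus = 8.024 + 11.512 = 19.536 GPa

19.536 GPa


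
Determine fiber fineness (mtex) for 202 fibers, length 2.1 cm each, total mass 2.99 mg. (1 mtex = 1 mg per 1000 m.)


Formula: fineness (mtex) = mass (mg) / total length (km) = (mass_mg / total_length_m) * 1000
Step 1: Convert fiber length: 2.1 cm = 0.021 m
Step 2: Total fiber length = 202 * 0.021 = 4.242 m
Step 3: Linear density = 2.99 mg / 4.242 m = 0.7049 mg/m
Step 4: fineness = 0.7049 * 1000 = 704.9 mtex

704.9 mtex


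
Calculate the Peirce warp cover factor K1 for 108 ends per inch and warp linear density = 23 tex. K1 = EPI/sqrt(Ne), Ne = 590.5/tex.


Formula: K1 = EPI / sqrt(Ne), with Ne = 590.5 / tex_warp
Step 1: Ne = 590.5 / 23 = 25.674
Step 2: sqrt(Ne) = sqrt(25.674) = 5.067
Step 3: K1 = 108 / 5.067 = 21.3

21.3


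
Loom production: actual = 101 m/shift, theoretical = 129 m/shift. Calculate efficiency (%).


Formula: Efficiency% = (Actual output / Theoretical output) * 100
Efficiency% = (101 / 129) * 100
Efficiency% = 0.782946 * 100 = 78.2946% ≈ 78.3%

78.3%


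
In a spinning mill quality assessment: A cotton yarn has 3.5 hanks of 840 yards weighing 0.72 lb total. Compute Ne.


Formula: Ne = hanks / mass_lb
Substituting: Ne = 3.5 / 0.72
Ne = 4.9

4.9 Ne


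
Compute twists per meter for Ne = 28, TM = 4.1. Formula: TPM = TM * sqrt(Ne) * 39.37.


Formula: TPM = TM * sqrt(Ne) * 39.37
Step 1: sqrt(Ne) = sqrt(28) = 5.2915
Step 2: TM * sqrt(Ne) = 4.1 * 5.2915 = 21.6952
Step 3: TPM = 21.6952 * 39.37 = 854 twists/m

854 twists/m


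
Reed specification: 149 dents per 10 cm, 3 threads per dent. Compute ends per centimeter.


Formula: EPC = (dents per 10 cm * ends per dent) / 10
Step 1: Total ends per 10 cm = 149 * 3 = 447
Step 2: EPC = 447 / 10 = 44.7 ends/cm

44.7 ends/cm


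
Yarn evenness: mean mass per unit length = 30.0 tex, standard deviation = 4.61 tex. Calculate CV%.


Formula: CV% = (standard deviation / mean) * 100
Step 1: Ratio = 4.61 / 30.0 = 0.153667
Step 2: CV% = 0.153667 * 100 = 15.3667% ≈ 15.4%

15.4%


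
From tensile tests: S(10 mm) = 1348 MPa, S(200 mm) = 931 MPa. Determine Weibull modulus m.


Formula: m = ln(L1/L2) / ln(S2/S1)
Step 1: ln(L1/L2) = ln(10/200) = -2.99573
Step 2: S2/S1 = 931/1348 = 0.69065
Step 3: ln(S2/S1) = ln(0.69065) = -0.37012
Step 4: m = -2.99573 / -0.37012 = 8.09

8.09 (Weibull m)


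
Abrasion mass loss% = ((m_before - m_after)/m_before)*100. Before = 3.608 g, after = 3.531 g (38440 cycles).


Formula: Mass loss% = ((m_before - m_after) / m_before) * 100
Step 1: Mass loss = 3.608 - 3.531 = 0.077 g
Step 2: Ratio = 0.077 / 3.608 = 0.0213415
Step 3: Mass loss% = 0.0213415 * 100 = 2.13415% ≈ 2.13%

2.13%


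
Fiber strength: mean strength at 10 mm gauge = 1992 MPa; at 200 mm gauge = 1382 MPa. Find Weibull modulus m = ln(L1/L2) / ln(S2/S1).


Formula: m = ln(L1/L2) / ln(S2/S1)
Step 1: ln(L1/L2) = ln(10/200) = -2.99573
Step 2: S2/S1 = 1382/1992 = 0.69378
Step 3: ln(S2/S1) = ln(0.69378) = -0.36560
Step 4: m = -2.99573 / -0.36560 = 8.19

8.19 (Weibull m)
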